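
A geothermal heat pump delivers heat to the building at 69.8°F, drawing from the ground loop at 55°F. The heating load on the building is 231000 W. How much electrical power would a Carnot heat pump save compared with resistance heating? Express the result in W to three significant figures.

225000 W

In absolute terms T_C = 285.93 K and T_H = 294.15 K, so ΔT = 8.222 K.
COP_Carnot = T_H/ΔT = 294.15/8.222 = 35.78.
Resistance heating needs Ẇ_res = Q̇_H = 231000 W; the reversible heat pump needs only Ẇ_hp = Q̇_H/COP = 6457 W.
Saving = 231000 − 6457 = 224500 W.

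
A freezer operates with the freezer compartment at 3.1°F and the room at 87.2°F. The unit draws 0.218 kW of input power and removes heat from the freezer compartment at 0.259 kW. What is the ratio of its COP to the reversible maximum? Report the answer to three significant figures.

0.216

COP_actual = Q̇_C/Ẇ = 0.2590/0.2180 = 1.188.
In absolute terms T_C = 257.09 K and T_H = 303.82 K, so ΔT = 46.72 K.
COP_Carnot = T_C/ΔT = 257.09/46.72 = 5.503.
η_II = COP_actual/COP_Carnot = 1.188/5.503 = 0.2159.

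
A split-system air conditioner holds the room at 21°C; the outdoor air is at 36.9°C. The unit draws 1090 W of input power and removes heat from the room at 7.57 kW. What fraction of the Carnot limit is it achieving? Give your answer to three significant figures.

0.375

Converting, Q̇_C = 7.570 kW = 7570 W, so COP_actual = Q̇_C/Ẇ = 7570/1090 = 6.945.
In absolute terms T_C = 294.15 K and T_H = 310.05 K, so ΔT = 15.90 K.
COP_Carnot = T_C/ΔT = 294.15/15.90 = 18.50.
η_II = COP_actual/COP_Carnot = 6.945/18.50 = 0.3754.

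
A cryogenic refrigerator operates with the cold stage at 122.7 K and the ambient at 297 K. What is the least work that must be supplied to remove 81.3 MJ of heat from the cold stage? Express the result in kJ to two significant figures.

The reservoir spacing is ΔT = 297 − 122.7 = 174.3 K.
The reversible limit is COP_R = T_C/ΔT = 0.7040, so W_min = Q_C/COP = Q_C·ΔT/T_C.
W_min = 81.30 × 174.3/122.70 = 115.5 MJ = 115500 kJ.

120000 kJ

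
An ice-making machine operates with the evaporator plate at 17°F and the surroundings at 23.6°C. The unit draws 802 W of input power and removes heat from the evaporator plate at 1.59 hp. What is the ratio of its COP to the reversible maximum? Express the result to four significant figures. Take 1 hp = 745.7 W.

Converting, Q̇_C = 1.590 hp = 1186 W, so COP_actual = Q̇_C/Ẇ = 1186/802.0 = 1.478.
In absolute terms T_C = 264.82 K and T_H = 296.75 K, so ΔT = 31.93 K.
COP_Carnot = T_C/ΔT = 264.82/31.93 = 8.293.
η_II = COP_actual/COP_Carnot = 1.478/8.293 = 0.1783.

0.1783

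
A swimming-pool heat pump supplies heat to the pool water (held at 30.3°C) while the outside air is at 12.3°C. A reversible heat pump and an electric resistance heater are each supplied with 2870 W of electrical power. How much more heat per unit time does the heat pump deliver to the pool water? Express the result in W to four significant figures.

In absolute terms T_C = 285.45 K and T_H = 303.45 K, so ΔT = 18.00 K.
COP_Carnot = T_H/ΔT = 303.45/18.00 = 16.86.
The heat pump delivers Q̇_H = COP × Ẇ = 48380 W; the resistance heater delivers Ẇ = 2870 W.
Extra = (COP − 1)·Ẇ = 45510 W.

45510 W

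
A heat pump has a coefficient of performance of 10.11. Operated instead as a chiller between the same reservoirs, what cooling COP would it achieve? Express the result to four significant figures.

Since Q_H = Q_C + W for any cycle, COP_R = Q_C/W = Q_H/W − 1.
COP_R = 10.11 − 1 = 9.11.

9.110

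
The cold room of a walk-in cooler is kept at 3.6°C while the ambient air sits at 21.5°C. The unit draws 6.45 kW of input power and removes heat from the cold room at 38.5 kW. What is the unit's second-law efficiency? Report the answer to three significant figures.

0.386

COP_actual = Q̇_C/Ẇ = 38.50/6.450 = 5.969.
In absolute terms T_C = 276.75 K and T_H = 294.65 K, so ΔT = 17.90 K.
COP_Carnot = T_C/ΔT = 276.75/17.90 = 15.46.
η_II = COP_actual/COP_Carnot = 5.969/15.46 = 0.3861.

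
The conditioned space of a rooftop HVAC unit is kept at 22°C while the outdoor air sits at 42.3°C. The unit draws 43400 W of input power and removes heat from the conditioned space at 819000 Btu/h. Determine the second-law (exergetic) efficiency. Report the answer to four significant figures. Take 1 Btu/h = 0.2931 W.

Converting, Q̇_C = 819000 Btu/h = 240000 W, so COP_actual = Q̇_C/Ẇ = 240000/43400 = 5.531.
In absolute terms T_C = 295.15 K and T_H = 315.45 K, so ΔT = 20.30 K.
COP_Carnot = T_C/ΔT = 295.15/20.30 = 14.54.
η_II = COP_actual/COP_Carnot = 5.531/14.54 = 0.3804.

0.3804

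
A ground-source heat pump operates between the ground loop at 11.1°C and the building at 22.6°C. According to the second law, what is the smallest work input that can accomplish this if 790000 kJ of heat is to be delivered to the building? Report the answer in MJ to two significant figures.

In absolute terms T_C = 284.25 K and T_H = 295.75 K, so ΔT = 11.50 K.
The reversible limit is COP_HP = T_H/ΔT = 25.72, so W_min = Q_H/COP = Q_H·ΔT/T_H.
W_min = 790000 × 11.50/295.75 = 30720 kJ = 30.72 MJ.

31 MJ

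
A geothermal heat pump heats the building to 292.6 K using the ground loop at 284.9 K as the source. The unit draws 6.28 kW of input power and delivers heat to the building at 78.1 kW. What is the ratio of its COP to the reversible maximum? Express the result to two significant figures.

0.33

COP_actual = Q̇_H/Ẇ = 78.10/6.280 = 12.44.
The reservoir spacing is ΔT = 292.6 − 284.9 = 7.700 K.
COP_Carnot = T_H/ΔT = 292.60/7.700 = 38.00.
η_II = COP_actual/COP_Carnot = 12.44/38.00 = 0.3273.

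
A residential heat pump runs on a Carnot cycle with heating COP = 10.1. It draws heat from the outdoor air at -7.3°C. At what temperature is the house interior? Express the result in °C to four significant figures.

COP_HP = T_H/(T_H − T_C) rearranges to T_H = COP·T_C/(COP − 1).
With T_C = 265.85 K, T_H = 10.1 × 265.85/9.100 = 295.06 K.
Converting, 295.06 K = 21.91°C.

21.91 °C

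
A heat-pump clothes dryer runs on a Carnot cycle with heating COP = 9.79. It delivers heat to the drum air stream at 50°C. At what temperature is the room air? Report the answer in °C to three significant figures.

COP_HP = T_H/(T_H − T_C) gives T_H − T_C = T_H/COP.
With T_H = 323.15 K, T_C = 323.15 × (1 − 1/9.79) = 290.14 K.
Converting, 290.14 K = 16.99°C.

17.0 °C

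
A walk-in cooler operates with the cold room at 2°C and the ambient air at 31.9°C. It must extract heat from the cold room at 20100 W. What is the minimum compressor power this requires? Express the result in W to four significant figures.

In absolute terms T_C = 275.15 K and T_H = 305.05 K, so ΔT = 29.90 K.
COP_Carnot = T_C/ΔT = 275.15/29.90 = 9.202.
Ẇ_min = Q̇/COP_Carnot = 20100/9.202 = 2184 W.

2184 W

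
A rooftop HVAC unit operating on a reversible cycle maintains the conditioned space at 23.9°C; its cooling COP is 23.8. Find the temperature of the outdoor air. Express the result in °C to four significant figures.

COP_R = T_C/(T_H − T_C) gives T_H − T_C = T_C/COP.
With T_C = 297.05 K, T_H = 297.05 × (1 + 1/23.8) = 309.53 K.
Converting, 309.53 K = 36.38°C.

36.38 °C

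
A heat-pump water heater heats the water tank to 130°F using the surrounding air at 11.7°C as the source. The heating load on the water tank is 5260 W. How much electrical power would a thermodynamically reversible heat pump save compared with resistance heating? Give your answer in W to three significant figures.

4570 W

In absolute terms T_C = 284.85 K and T_H = 327.59 K, so ΔT = 42.74 K.
COP_Carnot = T_H/ΔT = 327.59/42.74 = 7.664.
Resistance heating needs Ẇ_res = Q̇_H = 5260 W; the reversible heat pump needs only Ẇ_hp = Q̇_H/COP = 686.3 W.
Saving = 5260 − 686.3 = 4574 W.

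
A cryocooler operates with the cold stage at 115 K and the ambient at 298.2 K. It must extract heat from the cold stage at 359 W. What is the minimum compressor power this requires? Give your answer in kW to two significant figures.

0.57 kW

The reservoir spacing is ΔT = 298.2 − 115 = 183.2 K.
COP_Carnot = T_C/ΔT = 115.00/183.2 = 0.6277.
Ẇ_min = Q̇/COP_Carnot = 359.0/0.6277 = 571.9 W = 0.5719 kW.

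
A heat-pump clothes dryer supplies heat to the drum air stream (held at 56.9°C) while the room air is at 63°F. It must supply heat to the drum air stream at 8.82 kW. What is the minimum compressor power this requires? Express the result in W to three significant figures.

1060 W

In absolute terms T_C = 290.37 K and T_H = 330.05 K, so ΔT = 39.68 K.
COP_Carnot = T_H/ΔT = 330.05/39.68 = 8.318.
Ẇ_min = Q̇/COP_Carnot = 8.820/8.318 = 1.060 kW = 1060 W.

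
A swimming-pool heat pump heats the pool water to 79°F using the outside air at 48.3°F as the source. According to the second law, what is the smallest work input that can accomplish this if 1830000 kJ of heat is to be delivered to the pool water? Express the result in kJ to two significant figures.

In absolute terms T_C = 282.21 K and T_H = 299.26 K, so ΔT = 17.06 K.
The reversible limit is COP_HP = T_H/ΔT = 17.55, so W_min = Q_H/COP = Q_H·ΔT/T_H.
W_min = 1830000 × 17.06/299.26 = 104300 kJ.

100000 kJ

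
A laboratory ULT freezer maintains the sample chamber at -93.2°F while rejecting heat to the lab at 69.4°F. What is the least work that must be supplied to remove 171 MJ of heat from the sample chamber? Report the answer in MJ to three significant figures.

In absolute terms T_C = 203.59 K and T_H = 293.93 K, so ΔT = 90.33 K.
The reversible limit is COP_R = T_C/ΔT = 2.254, so W_min = Q_C/COP = Q_C·ΔT/T_C.
W_min = 171.0 × 90.33/203.59 = 75.87 MJ.

75.9 MJ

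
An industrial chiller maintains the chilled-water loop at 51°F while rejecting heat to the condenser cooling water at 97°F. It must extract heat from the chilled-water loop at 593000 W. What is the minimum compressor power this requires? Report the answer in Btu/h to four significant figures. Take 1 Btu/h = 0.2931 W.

182200 Btu/h

In absolute terms T_C = 283.71 K and T_H = 309.26 K, so ΔT = 25.56 K.
COP_Carnot = T_C/ΔT = 283.71/25.56 = 11.10.
Ẇ_min = Q̇/COP_Carnot = 593000/11.10 = 53420 W = 182200 Btu/h.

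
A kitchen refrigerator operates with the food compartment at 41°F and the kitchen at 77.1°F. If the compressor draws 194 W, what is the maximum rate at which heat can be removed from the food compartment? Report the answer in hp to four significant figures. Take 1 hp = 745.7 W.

In absolute terms T_C = 278.15 K and T_H = 298.21 K, so ΔT = 20.06 K.
COP_Carnot = T_C/ΔT = 278.15/20.06 = 13.87.
Q̇_max = COP_Carnot × Ẇ = 13.87 × 194.0 W = 2691 W = 3.608 hp.

3.608 hp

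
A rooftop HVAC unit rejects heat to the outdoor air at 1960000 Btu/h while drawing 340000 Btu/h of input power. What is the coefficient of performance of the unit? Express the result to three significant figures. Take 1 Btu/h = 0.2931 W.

The first law gives Q̇_H = Q̇_C + Ẇ, so the three rates are Q̇_C = 1620000, Q̇_H = 1960000, Ẇ = 340000 Btu/h.
COP_R = Q̇_C/Ẇ = 1620000/340000 = 4.765.

4.76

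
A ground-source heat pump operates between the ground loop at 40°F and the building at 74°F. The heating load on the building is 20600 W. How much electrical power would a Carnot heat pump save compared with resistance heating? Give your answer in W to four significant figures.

In absolute terms T_C = 277.59 K and T_H = 296.48 K, so ΔT = 18.89 K.
COP_Carnot = T_H/ΔT = 296.48/18.89 = 15.70.
Resistance heating needs Ẇ_res = Q̇_H = 20600 W; the reversible heat pump needs only Ẇ_hp = Q̇_H/COP = 1312 W.
Saving = 20600 − 1312 = 19290 W.

19290 W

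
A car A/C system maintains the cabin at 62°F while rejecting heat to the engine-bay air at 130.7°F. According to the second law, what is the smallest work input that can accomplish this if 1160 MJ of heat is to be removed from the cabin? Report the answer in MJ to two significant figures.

In absolute terms T_C = 289.82 K and T_H = 327.98 K, so ΔT = 38.17 K.
The reversible limit is COP_R = T_C/ΔT = 7.593, so W_min = Q_C/COP = Q_C·ΔT/T_C.
W_min = 1160 × 38.17/289.82 = 152.8 MJ.

150 MJ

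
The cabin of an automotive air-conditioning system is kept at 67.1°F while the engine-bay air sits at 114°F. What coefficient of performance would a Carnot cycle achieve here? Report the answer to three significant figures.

11.2

In absolute terms T_C = 292.65 K and T_H = 318.71 K, so ΔT = 26.06 K.
For a reversible cycle, COP_Carnot = T_C/ΔT = 292.65/26.06 = 11.23.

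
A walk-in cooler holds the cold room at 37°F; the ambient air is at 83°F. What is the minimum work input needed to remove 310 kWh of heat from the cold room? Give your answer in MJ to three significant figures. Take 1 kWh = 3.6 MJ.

In absolute terms T_C = 275.93 K and T_H = 301.48 K, so ΔT = 25.56 K.
The reversible limit is COP_R = T_C/ΔT = 10.80, so W_min = Q_C/COP = Q_C·ΔT/T_C.
W_min = 310.0 × 25.56/275.93 = 28.71 kWh = 103.4 MJ.

103 MJ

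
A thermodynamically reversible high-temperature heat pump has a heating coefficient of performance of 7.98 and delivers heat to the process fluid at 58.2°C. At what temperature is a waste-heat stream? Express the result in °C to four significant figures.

COP_HP = T_H/(T_H − T_C) gives T_H − T_C = T_H/COP.
With T_H = 331.35 K, T_C = 331.35 × (1 − 1/7.98) = 289.83 K.
Converting, 289.83 K = 16.68°C.

16.68 °C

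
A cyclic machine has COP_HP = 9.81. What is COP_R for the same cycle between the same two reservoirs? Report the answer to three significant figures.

Since Q_H = Q_C + W for any cycle, COP_R = Q_C/W = Q_H/W − 1.
COP_R = 9.81 − 1 = 8.81.

8.81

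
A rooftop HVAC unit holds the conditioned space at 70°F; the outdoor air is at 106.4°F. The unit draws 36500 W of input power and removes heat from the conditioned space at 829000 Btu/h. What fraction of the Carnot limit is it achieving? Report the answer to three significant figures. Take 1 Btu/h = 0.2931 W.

Converting, Q̇_C = 829000 Btu/h = 243000 W, so COP_actual = Q̇_C/Ẇ = 243000/36500 = 6.657.
In absolute terms T_C = 294.26 K and T_H = 314.48 K, so ΔT = 20.22 K.
COP_Carnot = T_C/ΔT = 294.26/20.22 = 14.55.
η_II = COP_actual/COP_Carnot = 6.657/14.55 = 0.4575.

0.457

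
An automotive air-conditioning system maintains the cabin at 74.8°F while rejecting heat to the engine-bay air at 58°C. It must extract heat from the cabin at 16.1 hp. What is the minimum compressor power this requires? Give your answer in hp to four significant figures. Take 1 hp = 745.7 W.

1.856 hp

In absolute terms T_C = 296.93 K and T_H = 331.15 K, so ΔT = 34.22 K.
COP_Carnot = T_C/ΔT = 296.93/34.22 = 8.676.
Ẇ_min = Q̇/COP_Carnot = 16.10/8.676 = 1.856 hp.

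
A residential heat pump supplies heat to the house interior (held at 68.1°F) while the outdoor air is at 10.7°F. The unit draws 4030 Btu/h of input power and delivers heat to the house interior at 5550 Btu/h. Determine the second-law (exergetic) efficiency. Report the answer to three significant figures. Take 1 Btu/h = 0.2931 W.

COP_actual = Q̇_H/Ẇ = 5550/4030 = 1.377.
In absolute terms T_C = 261.32 K and T_H = 293.21 K, so ΔT = 31.89 K.
COP_Carnot = T_H/ΔT = 293.21/31.89 = 9.195.
η_II = COP_actual/COP_Carnot = 1.377/9.195 = 0.1498.

0.150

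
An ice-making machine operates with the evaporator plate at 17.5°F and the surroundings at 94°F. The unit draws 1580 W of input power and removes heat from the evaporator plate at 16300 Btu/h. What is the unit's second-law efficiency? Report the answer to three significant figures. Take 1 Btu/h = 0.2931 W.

0.485

Converting, Q̇_C = 16300 Btu/h = 4778 W, so COP_actual = Q̇_C/Ẇ = 4778/1580 = 3.024.
In absolute terms T_C = 265.09 K and T_H = 307.59 K, so ΔT = 42.50 K.
COP_Carnot = T_C/ΔT = 265.09/42.50 = 6.238.
η_II = COP_actual/COP_Carnot = 3.024/6.238 = 0.4848.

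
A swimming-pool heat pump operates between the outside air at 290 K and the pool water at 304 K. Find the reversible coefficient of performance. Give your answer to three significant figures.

21.7

The reservoir spacing is ΔT = 304 − 290 = 14.00 K.
For a reversible cycle, COP_Carnot = T_H/ΔT = 304.00/14.00 = 21.71.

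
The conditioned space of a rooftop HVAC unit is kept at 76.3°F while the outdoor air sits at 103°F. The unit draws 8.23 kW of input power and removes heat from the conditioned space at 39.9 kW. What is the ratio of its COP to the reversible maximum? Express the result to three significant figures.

COP_actual = Q̇_C/Ẇ = 39.90/8.230 = 4.848.
In absolute terms T_C = 297.76 K and T_H = 312.59 K, so ΔT = 14.83 K.
COP_Carnot = T_C/ΔT = 297.76/14.83 = 20.07.
η_II = COP_actual/COP_Carnot = 4.848/20.07 = 0.2415.

0.242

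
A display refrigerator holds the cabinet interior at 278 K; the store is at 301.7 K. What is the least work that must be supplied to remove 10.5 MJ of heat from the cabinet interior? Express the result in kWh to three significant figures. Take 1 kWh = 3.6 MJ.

The reservoir spacing is ΔT = 301.7 − 278 = 23.70 K.
The reversible limit is COP_R = T_C/ΔT = 11.73, so W_min = Q_C/COP = Q_C·ΔT/T_C.
W_min = 10.50 × 23.70/278.00 = 0.8951 MJ = 0.2487 kWh.

0.249 kWh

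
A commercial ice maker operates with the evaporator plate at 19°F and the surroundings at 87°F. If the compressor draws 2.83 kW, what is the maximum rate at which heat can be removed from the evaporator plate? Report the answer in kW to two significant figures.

20 kW

In absolute terms T_C = 265.93 K and T_H = 303.71 K, so ΔT = 37.78 K.
COP_Carnot = T_C/ΔT = 265.93/37.78 = 7.039.
Q̇_max = COP_Carnot × Ẇ = 7.039 × 2.830 kW = 19.92 kW.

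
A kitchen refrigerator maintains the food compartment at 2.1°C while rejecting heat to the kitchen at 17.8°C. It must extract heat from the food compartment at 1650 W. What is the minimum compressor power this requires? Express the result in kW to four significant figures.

In absolute terms T_C = 275.25 K and T_H = 290.95 K, so ΔT = 15.70 K.
COP_Carnot = T_C/ΔT = 275.25/15.70 = 17.53.
Ẇ_min = Q̇/COP_Carnot = 1650/17.53 = 94.11 W = 0.09411 kW.

0.09411 kW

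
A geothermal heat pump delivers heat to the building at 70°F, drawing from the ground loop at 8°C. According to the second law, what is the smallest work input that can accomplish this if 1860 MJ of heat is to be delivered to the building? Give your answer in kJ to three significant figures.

In absolute terms T_C = 281.15 K and T_H = 294.26 K, so ΔT = 13.11 K.
The reversible limit is COP_HP = T_H/ΔT = 22.44, so W_min = Q_H/COP = Q_H·ΔT/T_H.
W_min = 1860 × 13.11/294.26 = 82.87 MJ = 82870 kJ.

82900 kJ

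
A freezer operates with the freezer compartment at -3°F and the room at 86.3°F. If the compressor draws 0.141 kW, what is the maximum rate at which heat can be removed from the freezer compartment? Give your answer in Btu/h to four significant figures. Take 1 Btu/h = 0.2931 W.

In absolute terms T_C = 253.71 K and T_H = 303.32 K, so ΔT = 49.61 K.
COP_Carnot = T_C/ΔT = 253.71/49.61 = 5.114.
Q̇_max = COP_Carnot × Ẇ = 5.114 × 0.1410 kW = 0.7211 kW = 2460 Btu/h.

2460 Btu/h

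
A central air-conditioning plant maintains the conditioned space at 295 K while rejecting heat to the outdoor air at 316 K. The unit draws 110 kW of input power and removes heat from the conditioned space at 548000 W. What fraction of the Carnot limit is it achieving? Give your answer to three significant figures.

Converting, Q̇_C = 548000 W = 548.0 kW, so COP_actual = Q̇_C/Ẇ = 548.0/110.0 = 4.982.
The reservoir spacing is ΔT = 316 − 295 = 21.00 K.
COP_Carnot = T_C/ΔT = 295.00/21.00 = 14.05.
η_II = COP_actual/COP_Carnot = 4.982/14.05 = 0.3546.

0.355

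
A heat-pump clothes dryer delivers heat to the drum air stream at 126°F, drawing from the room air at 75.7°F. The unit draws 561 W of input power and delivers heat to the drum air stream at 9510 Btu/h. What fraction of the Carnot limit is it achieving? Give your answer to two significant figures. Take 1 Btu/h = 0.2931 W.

Converting, Q̇_H = 9510 Btu/h = 2787 W, so COP_actual = Q̇_H/Ẇ = 2787/561.0 = 4.969.
In absolute terms T_C = 297.43 K and T_H = 325.37 K, so ΔT = 27.94 K.
COP_Carnot = T_H/ΔT = 325.37/27.94 = 11.64.
η_II = COP_actual/COP_Carnot = 4.969/11.64 = 0.4267.

0.43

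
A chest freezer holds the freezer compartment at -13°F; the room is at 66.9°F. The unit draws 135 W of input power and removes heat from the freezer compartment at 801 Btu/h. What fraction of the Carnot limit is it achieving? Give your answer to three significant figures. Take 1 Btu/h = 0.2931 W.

0.311

Converting, Q̇_C = 801.0 Btu/h = 234.8 W, so COP_actual = Q̇_C/Ẇ = 234.8/135.0 = 1.739.
In absolute terms T_C = 248.15 K and T_H = 292.54 K, so ΔT = 44.39 K.
COP_Carnot = T_C/ΔT = 248.15/44.39 = 5.590.
η_II = COP_actual/COP_Carnot = 1.739/5.590 = 0.3111.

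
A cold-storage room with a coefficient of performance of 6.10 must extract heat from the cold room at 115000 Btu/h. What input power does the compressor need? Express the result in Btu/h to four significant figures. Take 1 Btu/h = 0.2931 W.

Ẇ = Q̇_C/COP = 115000/6.10 = 18850 Btu/h.

18850 Btu/h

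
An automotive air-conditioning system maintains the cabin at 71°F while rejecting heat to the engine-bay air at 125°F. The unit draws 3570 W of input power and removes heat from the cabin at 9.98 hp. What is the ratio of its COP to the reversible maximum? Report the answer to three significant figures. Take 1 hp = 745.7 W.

Converting, Q̇_C = 9.980 hp = 7442 W, so COP_actual = Q̇_C/Ẇ = 7442/3570 = 2.085.
In absolute terms T_C = 294.82 K and T_H = 324.82 K, so ΔT = 30.00 K.
COP_Carnot = T_C/ΔT = 294.82/30.00 = 9.827.
η_II = COP_actual/COP_Carnot = 2.085/9.827 = 0.2121.

0.212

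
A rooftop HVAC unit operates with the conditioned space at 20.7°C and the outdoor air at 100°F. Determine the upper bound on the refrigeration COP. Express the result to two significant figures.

In absolute terms T_C = 293.85 K and T_H = 310.93 K, so ΔT = 17.08 K.
For a reversible cycle, COP_Carnot = T_C/ΔT = 293.85/17.08 = 17.21.

17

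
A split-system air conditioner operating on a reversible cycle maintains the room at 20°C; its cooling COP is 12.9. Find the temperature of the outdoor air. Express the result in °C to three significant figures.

42.7 °C

COP_R = T_C/(T_H − T_C) gives T_H − T_C = T_C/COP.
With T_C = 293.15 K, T_H = 293.15 × (1 + 1/12.9) = 315.87 K.
Converting, 315.87 K = 42.72°C.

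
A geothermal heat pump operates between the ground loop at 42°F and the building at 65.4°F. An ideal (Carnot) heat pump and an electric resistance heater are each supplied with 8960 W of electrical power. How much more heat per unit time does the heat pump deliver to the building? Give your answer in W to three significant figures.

192000 W

In absolute terms T_C = 278.71 K and T_H = 291.71 K, so ΔT = 13.00 K.
COP_Carnot = T_H/ΔT = 291.71/13.00 = 22.44.
The heat pump delivers Q̇_H = COP × Ẇ = 201100 W; the resistance heater delivers Ẇ = 8960 W.
Extra = (COP − 1)·Ẇ = 192100 W.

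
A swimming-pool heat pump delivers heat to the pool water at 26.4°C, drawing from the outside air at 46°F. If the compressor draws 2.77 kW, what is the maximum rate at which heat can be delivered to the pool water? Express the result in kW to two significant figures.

45 kW

In absolute terms T_C = 280.93 K and T_H = 299.55 K, so ΔT = 18.62 K.
COP_Carnot = T_H/ΔT = 299.55/18.62 = 16.09.
Q̇_max = COP_Carnot × Ẇ = 16.09 × 2.770 kW = 44.56 kW.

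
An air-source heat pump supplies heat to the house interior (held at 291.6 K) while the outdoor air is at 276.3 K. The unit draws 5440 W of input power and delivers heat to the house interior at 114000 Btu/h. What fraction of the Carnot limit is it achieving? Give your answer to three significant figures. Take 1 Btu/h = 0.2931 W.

Converting, Q̇_H = 114000 Btu/h = 33410 W, so COP_actual = Q̇_H/Ẇ = 33410/5440 = 6.142.
The reservoir spacing is ΔT = 291.6 − 276.3 = 15.30 K.
COP_Carnot = T_H/ΔT = 291.60/15.30 = 19.06.
η_II = COP_actual/COP_Carnot = 6.142/19.06 = 0.3223.

0.322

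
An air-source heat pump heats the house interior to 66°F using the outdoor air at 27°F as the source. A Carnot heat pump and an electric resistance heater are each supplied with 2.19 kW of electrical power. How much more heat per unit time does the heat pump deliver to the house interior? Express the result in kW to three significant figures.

27.3 kW

In absolute terms T_C = 270.37 K and T_H = 292.04 K, so ΔT = 21.67 K.
COP_Carnot = T_H/ΔT = 292.04/21.67 = 13.48.
The heat pump delivers Q̇_H = COP × Ẇ = 29.52 kW; the resistance heater delivers Ẇ = 2.190 kW.
Extra = (COP − 1)·Ẇ = 27.33 kW.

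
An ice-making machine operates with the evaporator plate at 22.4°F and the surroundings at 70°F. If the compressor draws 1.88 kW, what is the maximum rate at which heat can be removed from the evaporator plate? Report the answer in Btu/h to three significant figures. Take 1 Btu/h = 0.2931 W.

65000 Btu/h

In absolute terms T_C = 267.82 K and T_H = 294.26 K, so ΔT = 26.44 K.
COP_Carnot = T_C/ΔT = 267.82/26.44 = 10.13.
Q̇_max = COP_Carnot × Ẇ = 10.13 × 1.880 kW = 19.04 kW = 64960 Btu/h.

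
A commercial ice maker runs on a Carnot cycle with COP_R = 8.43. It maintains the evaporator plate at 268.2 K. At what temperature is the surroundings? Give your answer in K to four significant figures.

300.0 K

COP_R = T_C/(T_H − T_C) gives T_H − T_C = T_C/COP.
With T_C = 268.20 K, T_H = 268.20 × (1 + 1/8.43) = 300.01 K.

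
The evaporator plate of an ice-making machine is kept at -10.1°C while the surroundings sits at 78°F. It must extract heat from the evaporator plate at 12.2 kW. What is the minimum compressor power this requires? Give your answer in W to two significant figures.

1700 W

In absolute terms T_C = 263.05 K and T_H = 298.71 K, so ΔT = 35.66 K.
COP_Carnot = T_C/ΔT = 263.05/35.66 = 7.378.
Ẇ_min = Q̇/COP_Carnot = 12.20/7.378 = 1.654 kW = 1654 W.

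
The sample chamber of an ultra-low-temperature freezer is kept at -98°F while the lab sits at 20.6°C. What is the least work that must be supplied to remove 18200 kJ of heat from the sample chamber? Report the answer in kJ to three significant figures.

8410 kJ

In absolute terms T_C = 200.93 K and T_H = 293.75 K, so ΔT = 92.82 K.
The reversible limit is COP_R = T_C/ΔT = 2.165, so W_min = Q_C/COP = Q_C·ΔT/T_C.
W_min = 18200 × 92.82/200.93 = 8408 kJ.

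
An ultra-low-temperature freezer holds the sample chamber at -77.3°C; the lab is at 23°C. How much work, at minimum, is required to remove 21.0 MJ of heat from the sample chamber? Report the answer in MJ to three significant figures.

10.8 MJ

In absolute terms T_C = 195.85 K and T_H = 296.15 K, so ΔT = 100.3 K.
The reversible limit is COP_R = T_C/ΔT = 1.953, so W_min = Q_C/COP = Q_C·ΔT/T_C.
W_min = 21.00 × 100.3/195.85 = 10.75 MJ.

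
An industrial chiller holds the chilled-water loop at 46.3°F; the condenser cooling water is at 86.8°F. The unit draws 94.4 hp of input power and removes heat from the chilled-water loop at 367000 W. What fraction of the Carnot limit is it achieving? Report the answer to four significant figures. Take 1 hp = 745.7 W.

0.4173

Converting, Q̇_C = 367000 W = 492.2 hp, so COP_actual = Q̇_C/Ẇ = 492.2/94.40 = 5.214.
In absolute terms T_C = 281.09 K and T_H = 303.59 K, so ΔT = 22.50 K.
COP_Carnot = T_C/ΔT = 281.09/22.50 = 12.49.
η_II = COP_actual/COP_Carnot = 5.214/12.49 = 0.4173.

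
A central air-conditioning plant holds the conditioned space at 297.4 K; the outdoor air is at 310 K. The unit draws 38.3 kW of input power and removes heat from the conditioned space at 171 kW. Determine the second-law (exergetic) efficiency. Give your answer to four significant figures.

0.1892

COP_actual = Q̇_C/Ẇ = 171.0/38.30 = 4.465.
The reservoir spacing is ΔT = 310 − 297.4 = 12.60 K.
COP_Carnot = T_C/ΔT = 297.40/12.60 = 23.60.
η_II = COP_actual/COP_Carnot = 4.465/23.60 = 0.1892.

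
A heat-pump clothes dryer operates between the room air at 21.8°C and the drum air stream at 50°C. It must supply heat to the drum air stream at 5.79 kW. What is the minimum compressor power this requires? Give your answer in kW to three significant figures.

0.505 kW

In absolute terms T_C = 294.95 K and T_H = 323.15 K, so ΔT = 28.20 K.
COP_Carnot = T_H/ΔT = 323.15/28.20 = 11.46.
Ẇ_min = Q̇/COP_Carnot = 5.790/11.46 = 0.5053 kW.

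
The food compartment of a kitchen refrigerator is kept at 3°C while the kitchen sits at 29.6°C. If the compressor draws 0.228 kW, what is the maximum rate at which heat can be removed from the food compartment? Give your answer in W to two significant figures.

2400 W

In absolute terms T_C = 276.15 K and T_H = 302.75 K, so ΔT = 26.60 K.
COP_Carnot = T_C/ΔT = 276.15/26.60 = 10.38.
Q̇_max = COP_Carnot × Ẇ = 10.38 × 0.2280 kW = 2.367 kW = 2367 W.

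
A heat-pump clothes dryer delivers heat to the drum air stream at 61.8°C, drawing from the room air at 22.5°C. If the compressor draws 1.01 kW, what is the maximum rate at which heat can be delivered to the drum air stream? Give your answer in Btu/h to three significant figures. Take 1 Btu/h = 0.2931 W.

In absolute terms T_C = 295.65 K and T_H = 334.95 K, so ΔT = 39.30 K.
COP_Carnot = T_H/ΔT = 334.95/39.30 = 8.523.
Q̇_max = COP_Carnot × Ẇ = 8.523 × 1.010 kW = 8.608 kW = 29370 Btu/h.

29400 Btu/h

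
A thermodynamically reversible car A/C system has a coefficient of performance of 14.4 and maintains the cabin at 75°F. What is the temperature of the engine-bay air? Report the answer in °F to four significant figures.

COP_R = T_C/(T_H − T_C) gives T_H − T_C = T_C/COP.
With T_C = 297.04 K, T_H = 297.04 × (1 + 1/14.4) = 317.67 K.
Converting, 317.67 K = 112.13°F.

112.1 °F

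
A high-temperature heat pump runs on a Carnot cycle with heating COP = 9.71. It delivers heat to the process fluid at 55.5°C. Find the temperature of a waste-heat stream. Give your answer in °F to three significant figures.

71.0 °F

COP_HP = T_H/(T_H − T_C) gives T_H − T_C = T_H/COP.
With T_H = 328.65 K, T_C = 328.65 × (1 − 1/9.71) = 294.80 K.
Converting, 294.80 K = 70.98°F.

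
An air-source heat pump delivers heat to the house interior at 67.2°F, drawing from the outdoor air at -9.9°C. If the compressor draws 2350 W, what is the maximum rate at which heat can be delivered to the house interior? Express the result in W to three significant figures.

23400 W

In absolute terms T_C = 263.25 K and T_H = 292.71 K, so ΔT = 29.46 K.
COP_Carnot = T_H/ΔT = 292.71/29.46 = 9.937.
Q̇_max = COP_Carnot × Ẇ = 9.937 × 2350 W = 23350 W.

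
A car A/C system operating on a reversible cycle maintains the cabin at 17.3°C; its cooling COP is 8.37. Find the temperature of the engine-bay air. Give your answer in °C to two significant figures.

52 °C

COP_R = T_C/(T_H − T_C) gives T_H − T_C = T_C/COP.
With T_C = 290.45 K, T_H = 290.45 × (1 + 1/8.37) = 325.15 K.
Converting, 325.15 K = 52.00°C.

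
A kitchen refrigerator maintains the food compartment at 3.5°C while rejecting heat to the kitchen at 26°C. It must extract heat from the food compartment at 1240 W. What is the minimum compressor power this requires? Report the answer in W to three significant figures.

101 W

In absolute terms T_C = 276.65 K and T_H = 299.15 K, so ΔT = 22.50 K.
COP_Carnot = T_C/ΔT = 276.65/22.50 = 12.30.
Ẇ_min = Q̇/COP_Carnot = 1240/12.30 = 100.8 W.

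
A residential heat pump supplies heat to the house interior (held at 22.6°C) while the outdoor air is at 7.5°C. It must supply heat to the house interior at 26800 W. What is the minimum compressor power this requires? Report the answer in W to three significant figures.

In absolute terms T_C = 280.65 K and T_H = 295.75 K, so ΔT = 15.10 K.
COP_Carnot = T_H/ΔT = 295.75/15.10 = 19.59.
Ẇ_min = Q̇/COP_Carnot = 26800/19.59 = 1368 W.

1370 W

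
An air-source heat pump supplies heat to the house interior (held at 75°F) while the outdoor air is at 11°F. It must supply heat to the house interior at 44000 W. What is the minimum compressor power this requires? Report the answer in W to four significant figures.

5267 W

In absolute terms T_C = 261.48 K and T_H = 297.04 K, so ΔT = 35.56 K.
COP_Carnot = T_H/ΔT = 297.04/35.56 = 8.354.
Ẇ_min = Q̇/COP_Carnot = 44000/8.354 = 5267 W.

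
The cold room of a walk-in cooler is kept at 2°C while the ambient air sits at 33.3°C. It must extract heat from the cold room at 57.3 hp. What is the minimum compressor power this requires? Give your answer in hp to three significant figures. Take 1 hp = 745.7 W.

In absolute terms T_C = 275.15 K and T_H = 306.45 K, so ΔT = 31.30 K.
COP_Carnot = T_C/ΔT = 275.15/31.30 = 8.791.
Ẇ_min = Q̇/COP_Carnot = 57.30/8.791 = 6.518 hp.

6.52 hp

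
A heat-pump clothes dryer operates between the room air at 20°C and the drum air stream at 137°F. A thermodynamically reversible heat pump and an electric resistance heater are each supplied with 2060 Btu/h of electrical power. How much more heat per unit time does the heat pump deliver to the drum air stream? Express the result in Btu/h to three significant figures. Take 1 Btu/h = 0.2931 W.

In absolute terms T_C = 293.15 K and T_H = 331.48 K, so ΔT = 38.33 K.
COP_Carnot = T_H/ΔT = 331.48/38.33 = 8.647.
The heat pump delivers Q̇_H = COP × Ẇ = 17810 Btu/h; the resistance heater delivers Ẇ = 2060 Btu/h.
Extra = (COP − 1)·Ẇ = 15750 Btu/h.

15800 Btu/h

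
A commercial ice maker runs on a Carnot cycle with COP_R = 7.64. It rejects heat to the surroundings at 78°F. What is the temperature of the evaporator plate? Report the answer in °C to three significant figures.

For a Carnot refrigerator COP_R = T_C/(T_H − T_C), so T_C = COP·T_H/(1 + COP).
With T_H = 298.71 K, T_C = 7.64 × 298.71/8.640 = 264.13 K.
Converting, 264.13 K = -9.02°C.

-9.02 °C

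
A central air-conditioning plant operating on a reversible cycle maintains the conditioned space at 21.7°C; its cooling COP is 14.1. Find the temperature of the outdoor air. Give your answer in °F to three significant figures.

109 °F

COP_R = T_C/(T_H − T_C) gives T_H − T_C = T_C/COP.
With T_C = 294.85 K, T_H = 294.85 × (1 + 1/14.1) = 315.76 K.
Converting, 315.76 K = 108.70°F.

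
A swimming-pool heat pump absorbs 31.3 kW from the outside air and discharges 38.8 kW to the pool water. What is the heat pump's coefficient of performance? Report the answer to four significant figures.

5.173

The first law gives Q̇_H = Q̇_C + Ẇ, so the three rates are Q̇_C = 31.30, Q̇_H = 38.80, Ẇ = 7.500 kW.
COP_HP = Q̇_H/Ẇ = 38.80/7.500 = 5.173.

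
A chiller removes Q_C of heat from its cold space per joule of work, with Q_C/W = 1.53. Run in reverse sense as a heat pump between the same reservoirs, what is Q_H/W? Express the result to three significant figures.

The first law on one cycle gives Q_H = Q_C + W, so Q_H/W = Q_C/W + 1.
COP_HP = COP_R + 1 = 1.53 + 1 = 2.53.

2.53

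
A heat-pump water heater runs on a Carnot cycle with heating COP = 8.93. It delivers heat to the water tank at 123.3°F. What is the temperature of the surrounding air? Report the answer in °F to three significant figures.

58.0 °F

COP_HP = T_H/(T_H − T_C) gives T_H − T_C = T_H/COP.
With T_H = 323.87 K, T_C = 323.87 × (1 − 1/8.93) = 287.60 K.
Converting, 287.60 K = 58.02°F.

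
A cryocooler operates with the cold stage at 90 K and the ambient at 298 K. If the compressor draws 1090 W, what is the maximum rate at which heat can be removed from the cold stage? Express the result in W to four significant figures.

471.6 W

The reservoir spacing is ΔT = 298 − 90 = 208.0 K.
COP_Carnot = T_C/ΔT = 90.00/208.0 = 0.4327.
Q̇_max = COP_Carnot × Ẇ = 0.4327 × 1090 W = 471.6 W.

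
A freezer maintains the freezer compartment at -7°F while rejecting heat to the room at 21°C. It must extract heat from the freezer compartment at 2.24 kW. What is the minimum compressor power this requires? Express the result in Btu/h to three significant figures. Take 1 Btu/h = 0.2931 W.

In absolute terms T_C = 251.48 K and T_H = 294.15 K, so ΔT = 42.67 K.
COP_Carnot = T_C/ΔT = 251.48/42.67 = 5.894.
Ẇ_min = Q̇/COP_Carnot = 2.240/5.894 = 0.3800 kW = 1297 Btu/h.

1300 Btu/h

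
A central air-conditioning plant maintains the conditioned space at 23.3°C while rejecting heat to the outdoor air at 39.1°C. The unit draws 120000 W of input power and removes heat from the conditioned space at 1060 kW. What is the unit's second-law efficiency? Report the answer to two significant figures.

0.47

Converting, Q̇_C = 1060 kW = 1060000 W, so COP_actual = Q̇_C/Ẇ = 1060000/120000 = 8.833.
In absolute terms T_C = 296.45 K and T_H = 312.25 K, so ΔT = 15.80 K.
COP_Carnot = T_C/ΔT = 296.45/15.80 = 18.76.
η_II = COP_actual/COP_Carnot = 8.833/18.76 = 0.4708.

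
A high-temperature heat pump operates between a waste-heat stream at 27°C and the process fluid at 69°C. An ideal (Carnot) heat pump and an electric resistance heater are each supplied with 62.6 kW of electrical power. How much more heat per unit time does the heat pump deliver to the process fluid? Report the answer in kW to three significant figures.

In absolute terms T_C = 300.15 K and T_H = 342.15 K, so ΔT = 42.00 K.
COP_Carnot = T_H/ΔT = 342.15/42.00 = 8.146.
The heat pump delivers Q̇_H = COP × Ẇ = 510.0 kW; the resistance heater delivers Ẇ = 62.60 kW.
Extra = (COP − 1)·Ẇ = 447.4 kW.

447 kW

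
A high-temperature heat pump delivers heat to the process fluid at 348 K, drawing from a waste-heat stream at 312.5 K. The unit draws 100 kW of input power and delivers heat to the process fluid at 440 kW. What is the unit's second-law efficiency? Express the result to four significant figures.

0.4489

COP_actual = Q̇_H/Ẇ = 440.0/100.0 = 4.400.
The reservoir spacing is ΔT = 348 − 312.5 = 35.50 K.
COP_Carnot = T_H/ΔT = 348.00/35.50 = 9.803.
η_II = COP_actual/COP_Carnot = 4.400/9.803 = 0.4489.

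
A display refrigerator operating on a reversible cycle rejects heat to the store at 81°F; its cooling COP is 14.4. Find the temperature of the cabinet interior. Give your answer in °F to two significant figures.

46 °F

For a Carnot refrigerator COP_R = T_C/(T_H − T_C), so T_C = COP·T_H/(1 + COP).
With T_H = 300.37 K, T_C = 14.4 × 300.37/15.40 = 280.87 K.
Converting, 280.87 K = 45.89°F.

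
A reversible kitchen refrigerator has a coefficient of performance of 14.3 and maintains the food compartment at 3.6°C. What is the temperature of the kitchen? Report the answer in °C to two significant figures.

23 °C

COP_R = T_C/(T_H − T_C) gives T_H − T_C = T_C/COP.
With T_C = 276.75 K, T_H = 276.75 × (1 + 1/14.3) = 296.10 K.
Converting, 296.10 K = 22.95°C.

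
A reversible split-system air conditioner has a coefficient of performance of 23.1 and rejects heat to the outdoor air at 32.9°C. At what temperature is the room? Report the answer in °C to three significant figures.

For a Carnot refrigerator COP_R = T_C/(T_H − T_C), so T_C = COP·T_H/(1 + COP).
With T_H = 306.05 K, T_C = 23.1 × 306.05/24.10 = 293.35 K.
Converting, 293.35 K = 20.20°C.

20.2 °C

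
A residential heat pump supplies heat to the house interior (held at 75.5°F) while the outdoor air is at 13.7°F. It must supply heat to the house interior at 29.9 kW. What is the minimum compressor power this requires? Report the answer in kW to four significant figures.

In absolute terms T_C = 262.98 K and T_H = 297.32 K, so ΔT = 34.33 K.
COP_Carnot = T_H/ΔT = 297.32/34.33 = 8.660.
Ẇ_min = Q̇/COP_Carnot = 29.90/8.660 = 3.453 kW.

3.453 kW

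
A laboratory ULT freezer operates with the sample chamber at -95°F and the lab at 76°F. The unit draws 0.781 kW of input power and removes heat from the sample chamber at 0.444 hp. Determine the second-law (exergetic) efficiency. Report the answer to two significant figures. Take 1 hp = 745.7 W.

Converting, Q̇_C = 0.4440 hp = 0.3311 kW, so COP_actual = Q̇_C/Ẇ = 0.3311/0.7810 = 0.4239.
In absolute terms T_C = 202.59 K and T_H = 297.59 K, so ΔT = 95.00 K.
COP_Carnot = T_C/ΔT = 202.59/95.00 = 2.133.
η_II = COP_actual/COP_Carnot = 0.4239/2.133 = 0.1988.

0.20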